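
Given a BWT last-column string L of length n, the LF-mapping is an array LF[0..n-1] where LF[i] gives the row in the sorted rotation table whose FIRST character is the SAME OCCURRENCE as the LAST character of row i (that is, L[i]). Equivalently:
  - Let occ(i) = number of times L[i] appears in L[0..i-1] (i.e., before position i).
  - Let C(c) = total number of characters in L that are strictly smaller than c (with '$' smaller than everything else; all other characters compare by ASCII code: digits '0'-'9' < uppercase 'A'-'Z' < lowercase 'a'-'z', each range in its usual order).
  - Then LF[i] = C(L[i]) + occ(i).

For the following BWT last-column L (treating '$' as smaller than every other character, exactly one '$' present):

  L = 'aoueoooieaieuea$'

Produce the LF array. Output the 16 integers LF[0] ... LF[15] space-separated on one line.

Char counts: '$':1, 'a':3, 'e':4, 'i':2, 'o':4, 'u':2
C (first-col start): C('$')=0, C('a')=1, C('e')=4, C('i')=8, C('o')=10, C('u')=14
L[0]='a': occ=0, LF[0]=C('a')+0=1+0=1
L[1]='o': occ=0, LF[1]=C('o')+0=10+0=10
L[2]='u': occ=0, LF[2]=C('u')+0=14+0=14
L[3]='e': occ=0, LF[3]=C('e')+0=4+0=4
L[4]='o': occ=1, LF[4]=C('o')+1=10+1=11
L[5]='o': occ=2, LF[5]=C('o')+2=10+2=12
L[6]='o': occ=3, LF[6]=C('o')+3=10+3=13
L[7]='i': occ=0, LF[7]=C('i')+0=8+0=8
L[8]='e': occ=1, LF[8]=C('e')+1=4+1=5
L[9]='a': occ=1, LF[9]=C('a')+1=1+1=2
L[10]='i': occ=1, LF[10]=C('i')+1=8+1=9
L[11]='e': occ=2, LF[11]=C('e')+2=4+2=6
L[12]='u': occ=1, LF[12]=C('u')+1=14+1=15
L[13]='e': occ=3, LF[13]=C('e')+3=4+3=7
L[14]='a': occ=2, LF[14]=C('a')+2=1+2=3
L[15]='$': occ=0, LF[15]=C('$')+0=0+0=0

Answer: 1 10 14 4 11 12 13 8 5 2 9 6 15 7 3 0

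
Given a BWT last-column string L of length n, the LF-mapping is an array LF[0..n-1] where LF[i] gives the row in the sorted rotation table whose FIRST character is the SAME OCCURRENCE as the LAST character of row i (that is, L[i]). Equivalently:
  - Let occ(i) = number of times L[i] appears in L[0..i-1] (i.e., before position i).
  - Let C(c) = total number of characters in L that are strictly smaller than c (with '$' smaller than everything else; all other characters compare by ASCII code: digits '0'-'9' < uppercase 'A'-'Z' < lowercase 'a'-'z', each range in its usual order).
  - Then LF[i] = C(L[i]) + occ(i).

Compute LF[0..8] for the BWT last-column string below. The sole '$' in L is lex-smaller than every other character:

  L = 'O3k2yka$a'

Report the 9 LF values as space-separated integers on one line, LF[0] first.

Answer: 3 2 6 1 8 7 4 0 5

Derivation:
Char counts: '$':1, '2':1, '3':1, 'O':1, 'a':2, 'k':2, 'y':1
C (first-col start): C('$')=0, C('2')=1, C('3')=2, C('O')=3, C('a')=4, C('k')=6, C('y')=8
L[0]='O': occ=0, LF[0]=C('O')+0=3+0=3
L[1]='3': occ=0, LF[1]=C('3')+0=2+0=2
L[2]='k': occ=0, LF[2]=C('k')+0=6+0=6
L[3]='2': occ=0, LF[3]=C('2')+0=1+0=1
L[4]='y': occ=0, LF[4]=C('y')+0=8+0=8
L[5]='k': occ=1, LF[5]=C('k')+1=6+1=7
L[6]='a': occ=0, LF[6]=C('a')+0=4+0=4
L[7]='$': occ=0, LF[7]=C('$')+0=0+0=0
L[8]='a': occ=1, LF[8]=C('a')+1=4+1=5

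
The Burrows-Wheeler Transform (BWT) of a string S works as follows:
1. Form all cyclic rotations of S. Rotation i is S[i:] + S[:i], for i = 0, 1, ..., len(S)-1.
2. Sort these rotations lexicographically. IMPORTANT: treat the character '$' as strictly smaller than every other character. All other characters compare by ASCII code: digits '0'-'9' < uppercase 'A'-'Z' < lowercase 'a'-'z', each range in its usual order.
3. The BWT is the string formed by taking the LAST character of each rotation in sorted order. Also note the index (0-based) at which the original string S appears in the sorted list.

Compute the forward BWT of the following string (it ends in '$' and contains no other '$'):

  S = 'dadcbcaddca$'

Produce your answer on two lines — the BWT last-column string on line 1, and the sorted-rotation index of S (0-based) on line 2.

All 12 rotations (rotation i = S[i:]+S[:i]):
  rot[0] = dadcbcaddca$
  rot[1] = adcbcaddca$d
  rot[2] = dcbcaddca$da
  rot[3] = cbcaddca$dad
  rot[4] = bcaddca$dadc
  rot[5] = caddca$dadcb
  rot[6] = addca$dadcbc
  rot[7] = ddca$dadcbca
  rot[8] = dca$dadcbcad
  rot[9] = ca$dadcbcadd
  rot[10] = a$dadcbcaddc
  rot[11] = $dadcbcaddca
Sorted (with $ < everything):
  sorted[0] = $dadcbcaddca  (last char: 'a')
  sorted[1] = a$dadcbcaddc  (last char: 'c')
  sorted[2] = adcbcaddca$d  (last char: 'd')
  sorted[3] = addca$dadcbc  (last char: 'c')
  sorted[4] = bcaddca$dadc  (last char: 'c')
  sorted[5] = ca$dadcbcadd  (last char: 'd')
  sorted[6] = caddca$dadcb  (last char: 'b')
  sorted[7] = cbcaddca$dad  (last char: 'd')
  sorted[8] = dadcbcaddca$  (last char: '$')
  sorted[9] = dca$dadcbcad  (last char: 'd')
  sorted[10] = dcbcaddca$da  (last char: 'a')
  sorted[11] = ddca$dadcbca  (last char: 'a')
Last column: acdccdbd$daa
Original string S is at sorted index 8

Answer: acdccdbd$daa
8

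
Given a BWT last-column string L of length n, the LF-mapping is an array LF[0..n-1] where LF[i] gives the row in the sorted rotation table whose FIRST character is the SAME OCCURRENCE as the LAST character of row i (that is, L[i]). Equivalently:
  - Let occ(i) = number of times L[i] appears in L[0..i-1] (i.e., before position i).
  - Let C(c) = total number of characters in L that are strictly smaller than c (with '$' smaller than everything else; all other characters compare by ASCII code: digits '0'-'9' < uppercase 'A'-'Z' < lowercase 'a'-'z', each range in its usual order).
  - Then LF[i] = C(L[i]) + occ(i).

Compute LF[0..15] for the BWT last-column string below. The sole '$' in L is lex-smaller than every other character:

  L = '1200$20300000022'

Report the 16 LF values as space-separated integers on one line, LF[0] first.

Answer: 10 11 1 2 0 12 3 15 4 5 6 7 8 9 13 14

Derivation:
Char counts: '$':1, '0':9, '1':1, '2':4, '3':1
C (first-col start): C('$')=0, C('0')=1, C('1')=10, C('2')=11, C('3')=15
L[0]='1': occ=0, LF[0]=C('1')+0=10+0=10
L[1]='2': occ=0, LF[1]=C('2')+0=11+0=11
L[2]='0': occ=0, LF[2]=C('0')+0=1+0=1
L[3]='0': occ=1, LF[3]=C('0')+1=1+1=2
L[4]='$': occ=0, LF[4]=C('$')+0=0+0=0
L[5]='2': occ=1, LF[5]=C('2')+1=11+1=12
L[6]='0': occ=2, LF[6]=C('0')+2=1+2=3
L[7]='3': occ=0, LF[7]=C('3')+0=15+0=15
L[8]='0': occ=3, LF[8]=C('0')+3=1+3=4
L[9]='0': occ=4, LF[9]=C('0')+4=1+4=5
L[10]='0': occ=5, LF[10]=C('0')+5=1+5=6
L[11]='0': occ=6, LF[11]=C('0')+6=1+6=7
L[12]='0': occ=7, LF[12]=C('0')+7=1+7=8
L[13]='0': occ=8, LF[13]=C('0')+8=1+8=9
L[14]='2': occ=2, LF[14]=C('2')+2=11+2=13
L[15]='2': occ=3, LF[15]=C('2')+3=11+3=14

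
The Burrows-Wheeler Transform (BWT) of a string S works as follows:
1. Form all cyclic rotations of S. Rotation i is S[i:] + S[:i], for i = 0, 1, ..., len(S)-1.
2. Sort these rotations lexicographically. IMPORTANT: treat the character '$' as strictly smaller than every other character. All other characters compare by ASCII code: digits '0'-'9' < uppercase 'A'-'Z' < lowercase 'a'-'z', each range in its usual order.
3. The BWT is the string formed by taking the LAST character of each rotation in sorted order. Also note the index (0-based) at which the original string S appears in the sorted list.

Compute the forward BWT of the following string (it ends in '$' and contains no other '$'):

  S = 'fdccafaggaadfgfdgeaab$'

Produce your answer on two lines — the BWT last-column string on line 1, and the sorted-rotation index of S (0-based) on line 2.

All 22 rotations (rotation i = S[i:]+S[:i]):
  rot[0] = fdccafaggaadfgfdgeaab$
  rot[1] = dccafaggaadfgfdgeaab$f
  rot[2] = ccafaggaadfgfdgeaab$fd
  rot[3] = cafaggaadfgfdgeaab$fdc
  rot[4] = afaggaadfgfdgeaab$fdcc
  rot[5] = faggaadfgfdgeaab$fdcca
  rot[6] = aggaadfgfdgeaab$fdccaf
  rot[7] = ggaadfgfdgeaab$fdccafa
  rot[8] = gaadfgfdgeaab$fdccafag
  rot[9] = aadfgfdgeaab$fdccafagg
  rot[10] = adfgfdgeaab$fdccafagga
  rot[11] = dfgfdgeaab$fdccafaggaa
  rot[12] = fgfdgeaab$fdccafaggaad
  rot[13] = gfdgeaab$fdccafaggaadf
  rot[14] = fdgeaab$fdccafaggaadfg
  rot[15] = dgeaab$fdccafaggaadfgf
  rot[16] = geaab$fdccafaggaadfgfd
  rot[17] = eaab$fdccafaggaadfgfdg
  rot[18] = aab$fdccafaggaadfgfdge
  rot[19] = ab$fdccafaggaadfgfdgea
  rot[20] = b$fdccafaggaadfgfdgeaa
  rot[21] = $fdccafaggaadfgfdgeaab
Sorted (with $ < everything):
  sorted[0] = $fdccafaggaadfgfdgeaab  (last char: 'b')
  sorted[1] = aab$fdccafaggaadfgfdge  (last char: 'e')
  sorted[2] = aadfgfdgeaab$fdccafagg  (last char: 'g')
  sorted[3] = ab$fdccafaggaadfgfdgea  (last char: 'a')
  sorted[4] = adfgfdgeaab$fdccafagga  (last char: 'a')
  sorted[5] = afaggaadfgfdgeaab$fdcc  (last char: 'c')
  sorted[6] = aggaadfgfdgeaab$fdccaf  (last char: 'f')
  sorted[7] = b$fdccafaggaadfgfdgeaa  (last char: 'a')
  sorted[8] = cafaggaadfgfdgeaab$fdc  (last char: 'c')
  sorted[9] = ccafaggaadfgfdgeaab$fd  (last char: 'd')
  sorted[10] = dccafaggaadfgfdgeaab$f  (last char: 'f')
  sorted[11] = dfgfdgeaab$fdccafaggaa  (last char: 'a')
  sorted[12] = dgeaab$fdccafaggaadfgf  (last char: 'f')
  sorted[13] = eaab$fdccafaggaadfgfdg  (last char: 'g')
  sorted[14] = faggaadfgfdgeaab$fdcca  (last char: 'a')
  sorted[15] = fdccafaggaadfgfdgeaab$  (last char: '$')
  sorted[16] = fdgeaab$fdccafaggaadfg  (last char: 'g')
  sorted[17] = fgfdgeaab$fdccafaggaad  (last char: 'd')
  sorted[18] = gaadfgfdgeaab$fdccafag  (last char: 'g')
  sorted[19] = geaab$fdccafaggaadfgfd  (last char: 'd')
  sorted[20] = gfdgeaab$fdccafaggaadf  (last char: 'f')
  sorted[21] = ggaadfgfdgeaab$fdccafa  (last char: 'a')
Last column: begaacfacdfafga$gdgdfa
Original string S is at sorted index 15

Answer: begaacfacdfafga$gdgdfa
15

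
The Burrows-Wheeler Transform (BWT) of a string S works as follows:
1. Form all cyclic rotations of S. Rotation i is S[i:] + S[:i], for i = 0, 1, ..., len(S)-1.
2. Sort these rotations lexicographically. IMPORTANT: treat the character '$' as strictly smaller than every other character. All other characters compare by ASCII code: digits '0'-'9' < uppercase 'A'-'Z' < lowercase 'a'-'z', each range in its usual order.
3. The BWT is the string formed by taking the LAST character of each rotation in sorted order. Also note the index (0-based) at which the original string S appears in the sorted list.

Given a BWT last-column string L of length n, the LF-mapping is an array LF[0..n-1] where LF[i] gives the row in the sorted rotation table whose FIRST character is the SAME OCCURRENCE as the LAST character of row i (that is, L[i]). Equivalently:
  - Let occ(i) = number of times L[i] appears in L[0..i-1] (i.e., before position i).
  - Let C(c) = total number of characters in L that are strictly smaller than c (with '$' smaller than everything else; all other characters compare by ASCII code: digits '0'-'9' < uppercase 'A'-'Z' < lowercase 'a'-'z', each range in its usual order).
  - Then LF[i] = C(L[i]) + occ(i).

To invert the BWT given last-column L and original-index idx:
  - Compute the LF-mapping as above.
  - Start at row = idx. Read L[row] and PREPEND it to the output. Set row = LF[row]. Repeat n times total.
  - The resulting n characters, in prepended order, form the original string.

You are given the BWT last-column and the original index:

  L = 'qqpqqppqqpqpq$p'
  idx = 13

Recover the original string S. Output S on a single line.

Answer: qqpqppqqqpppqq$

Derivation:
LF mapping: 7 8 1 9 10 2 3 11 12 4 13 5 14 0 6
Walk LF starting at row 13, prepending L[row]:
  step 1: row=13, L[13]='$', prepend. Next row=LF[13]=0
  step 2: row=0, L[0]='q', prepend. Next row=LF[0]=7
  step 3: row=7, L[7]='q', prepend. Next row=LF[7]=11
  step 4: row=11, L[11]='p', prepend. Next row=LF[11]=5
  step 5: row=5, L[5]='p', prepend. Next row=LF[5]=2
  step 6: row=2, L[2]='p', prepend. Next row=LF[2]=1
  step 7: row=1, L[1]='q', prepend. Next row=LF[1]=8
  step 8: row=8, L[8]='q', prepend. Next row=LF[8]=12
  step 9: row=12, L[12]='q', prepend. Next row=LF[12]=14
  step 10: row=14, L[14]='p', prepend. Next row=LF[14]=6
  step 11: row=6, L[6]='p', prepend. Next row=LF[6]=3
  step 12: row=3, L[3]='q', prepend. Next row=LF[3]=9
  step 13: row=9, L[9]='p', prepend. Next row=LF[9]=4
  step 14: row=4, L[4]='q', prepend. Next row=LF[4]=10
  step 15: row=10, L[10]='q', prepend. Next row=LF[10]=13
Reversed output: qqpqppqqqpppqq$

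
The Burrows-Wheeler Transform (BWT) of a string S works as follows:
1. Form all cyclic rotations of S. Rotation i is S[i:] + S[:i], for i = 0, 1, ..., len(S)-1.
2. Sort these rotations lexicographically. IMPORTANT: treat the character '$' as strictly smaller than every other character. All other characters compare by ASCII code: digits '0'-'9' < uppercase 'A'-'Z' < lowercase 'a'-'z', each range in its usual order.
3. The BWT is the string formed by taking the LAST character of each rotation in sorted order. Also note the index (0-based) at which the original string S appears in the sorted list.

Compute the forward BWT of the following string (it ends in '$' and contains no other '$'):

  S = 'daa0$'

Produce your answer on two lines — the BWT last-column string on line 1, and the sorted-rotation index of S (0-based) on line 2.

Answer: 0aad$
4

Derivation:
All 5 rotations (rotation i = S[i:]+S[:i]):
  rot[0] = daa0$
  rot[1] = aa0$d
  rot[2] = a0$da
  rot[3] = 0$daa
  rot[4] = $daa0
Sorted (with $ < everything):
  sorted[0] = $daa0  (last char: '0')
  sorted[1] = 0$daa  (last char: 'a')
  sorted[2] = a0$da  (last char: 'a')
  sorted[3] = aa0$d  (last char: 'd')
  sorted[4] = daa0$  (last char: '$')
Last column: 0aad$
Original string S is at sorted index 4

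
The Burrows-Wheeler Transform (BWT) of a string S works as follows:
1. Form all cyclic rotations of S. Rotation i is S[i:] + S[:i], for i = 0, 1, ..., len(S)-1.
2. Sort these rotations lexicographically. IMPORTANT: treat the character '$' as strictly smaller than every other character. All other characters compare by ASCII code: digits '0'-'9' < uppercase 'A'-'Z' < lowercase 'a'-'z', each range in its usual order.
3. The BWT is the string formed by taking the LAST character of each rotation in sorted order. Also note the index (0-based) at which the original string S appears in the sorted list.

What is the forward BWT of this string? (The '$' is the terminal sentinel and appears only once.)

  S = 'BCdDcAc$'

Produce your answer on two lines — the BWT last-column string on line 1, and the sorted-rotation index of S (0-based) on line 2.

Answer: cc$BdADC
2

Derivation:
All 8 rotations (rotation i = S[i:]+S[:i]):
  rot[0] = BCdDcAc$
  rot[1] = CdDcAc$B
  rot[2] = dDcAc$BC
  rot[3] = DcAc$BCd
  rot[4] = cAc$BCdD
  rot[5] = Ac$BCdDc
  rot[6] = c$BCdDcA
  rot[7] = $BCdDcAc
Sorted (with $ < everything):
  sorted[0] = $BCdDcAc  (last char: 'c')
  sorted[1] = Ac$BCdDc  (last char: 'c')
  sorted[2] = BCdDcAc$  (last char: '$')
  sorted[3] = CdDcAc$B  (last char: 'B')
  sorted[4] = DcAc$BCd  (last char: 'd')
  sorted[5] = c$BCdDcA  (last char: 'A')
  sorted[6] = cAc$BCdD  (last char: 'D')
  sorted[7] = dDcAc$BC  (last char: 'C')
Last column: cc$BdADC
Original string S is at sorted index 2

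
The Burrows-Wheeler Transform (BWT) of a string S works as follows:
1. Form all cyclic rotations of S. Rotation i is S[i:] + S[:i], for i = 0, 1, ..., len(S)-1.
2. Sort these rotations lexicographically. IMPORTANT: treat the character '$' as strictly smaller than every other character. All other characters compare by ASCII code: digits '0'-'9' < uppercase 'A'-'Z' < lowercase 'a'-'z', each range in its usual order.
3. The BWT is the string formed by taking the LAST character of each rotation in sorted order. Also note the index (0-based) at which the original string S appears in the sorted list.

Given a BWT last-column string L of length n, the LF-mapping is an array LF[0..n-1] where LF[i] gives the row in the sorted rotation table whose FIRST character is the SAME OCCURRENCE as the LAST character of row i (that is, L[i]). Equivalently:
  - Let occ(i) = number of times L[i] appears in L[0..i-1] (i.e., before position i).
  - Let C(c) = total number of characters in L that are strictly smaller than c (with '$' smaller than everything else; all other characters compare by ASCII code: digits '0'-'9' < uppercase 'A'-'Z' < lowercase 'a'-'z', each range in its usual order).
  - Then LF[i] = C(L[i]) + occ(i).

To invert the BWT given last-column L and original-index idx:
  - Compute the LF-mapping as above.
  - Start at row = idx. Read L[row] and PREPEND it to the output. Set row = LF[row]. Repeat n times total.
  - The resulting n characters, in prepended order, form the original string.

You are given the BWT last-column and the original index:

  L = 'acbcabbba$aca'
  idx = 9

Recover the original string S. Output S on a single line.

Answer: bbaccabbaaca$

Derivation:
LF mapping: 1 10 6 11 2 7 8 9 3 0 4 12 5
Walk LF starting at row 9, prepending L[row]:
  step 1: row=9, L[9]='$', prepend. Next row=LF[9]=0
  step 2: row=0, L[0]='a', prepend. Next row=LF[0]=1
  step 3: row=1, L[1]='c', prepend. Next row=LF[1]=10
  step 4: row=10, L[10]='a', prepend. Next row=LF[10]=4
  step 5: row=4, L[4]='a', prepend. Next row=LF[4]=2
  step 6: row=2, L[2]='b', prepend. Next row=LF[2]=6
  step 7: row=6, L[6]='b', prepend. Next row=LF[6]=8
  step 8: row=8, L[8]='a', prepend. Next row=LF[8]=3
  step 9: row=3, L[3]='c', prepend. Next row=LF[3]=11
  step 10: row=11, L[11]='c', prepend. Next row=LF[11]=12
  step 11: row=12, L[12]='a', prepend. Next row=LF[12]=5
  step 12: row=5, L[5]='b', prepend. Next row=LF[5]=7
  step 13: row=7, L[7]='b', prepend. Next row=LF[7]=9
Reversed output: bbaccabbaaca$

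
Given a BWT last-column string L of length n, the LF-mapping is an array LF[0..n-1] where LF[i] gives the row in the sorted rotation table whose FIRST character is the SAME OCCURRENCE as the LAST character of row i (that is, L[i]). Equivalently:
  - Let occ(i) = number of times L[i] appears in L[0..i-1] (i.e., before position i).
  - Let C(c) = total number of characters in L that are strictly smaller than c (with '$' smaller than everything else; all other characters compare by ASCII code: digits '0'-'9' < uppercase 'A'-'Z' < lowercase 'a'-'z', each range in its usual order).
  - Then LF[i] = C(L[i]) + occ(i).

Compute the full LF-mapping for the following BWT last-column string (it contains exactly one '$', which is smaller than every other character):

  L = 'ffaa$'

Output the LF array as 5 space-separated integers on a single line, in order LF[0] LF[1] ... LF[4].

Char counts: '$':1, 'a':2, 'f':2
C (first-col start): C('$')=0, C('a')=1, C('f')=3
L[0]='f': occ=0, LF[0]=C('f')+0=3+0=3
L[1]='f': occ=1, LF[1]=C('f')+1=3+1=4
L[2]='a': occ=0, LF[2]=C('a')+0=1+0=1
L[3]='a': occ=1, LF[3]=C('a')+1=1+1=2
L[4]='$': occ=0, LF[4]=C('$')+0=0+0=0

Answer: 3 4 1 2 0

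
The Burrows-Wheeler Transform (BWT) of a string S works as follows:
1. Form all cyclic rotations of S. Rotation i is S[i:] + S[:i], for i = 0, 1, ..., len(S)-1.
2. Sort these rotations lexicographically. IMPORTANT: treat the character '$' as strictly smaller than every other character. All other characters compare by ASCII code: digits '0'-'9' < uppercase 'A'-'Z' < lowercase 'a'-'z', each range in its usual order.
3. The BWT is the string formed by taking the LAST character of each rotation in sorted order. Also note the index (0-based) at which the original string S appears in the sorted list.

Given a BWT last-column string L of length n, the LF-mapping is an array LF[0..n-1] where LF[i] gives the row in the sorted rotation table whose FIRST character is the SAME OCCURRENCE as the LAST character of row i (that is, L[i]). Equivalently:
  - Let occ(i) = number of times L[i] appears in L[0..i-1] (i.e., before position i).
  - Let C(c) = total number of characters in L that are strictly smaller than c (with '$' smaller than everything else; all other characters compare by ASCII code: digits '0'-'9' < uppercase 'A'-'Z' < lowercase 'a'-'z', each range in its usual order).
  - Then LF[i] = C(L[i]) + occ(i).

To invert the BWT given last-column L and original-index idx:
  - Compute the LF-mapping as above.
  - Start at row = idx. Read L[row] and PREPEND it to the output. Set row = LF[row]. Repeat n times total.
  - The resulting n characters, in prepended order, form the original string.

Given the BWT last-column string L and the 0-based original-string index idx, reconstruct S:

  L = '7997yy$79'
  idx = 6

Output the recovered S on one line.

LF mapping: 1 4 5 2 7 8 0 3 6
Walk LF starting at row 6, prepending L[row]:
  step 1: row=6, L[6]='$', prepend. Next row=LF[6]=0
  step 2: row=0, L[0]='7', prepend. Next row=LF[0]=1
  step 3: row=1, L[1]='9', prepend. Next row=LF[1]=4
  step 4: row=4, L[4]='y', prepend. Next row=LF[4]=7
  step 5: row=7, L[7]='7', prepend. Next row=LF[7]=3
  step 6: row=3, L[3]='7', prepend. Next row=LF[3]=2
  step 7: row=2, L[2]='9', prepend. Next row=LF[2]=5
  step 8: row=5, L[5]='y', prepend. Next row=LF[5]=8
  step 9: row=8, L[8]='9', prepend. Next row=LF[8]=6
Reversed output: 9y977y97$

Answer: 9y977y97$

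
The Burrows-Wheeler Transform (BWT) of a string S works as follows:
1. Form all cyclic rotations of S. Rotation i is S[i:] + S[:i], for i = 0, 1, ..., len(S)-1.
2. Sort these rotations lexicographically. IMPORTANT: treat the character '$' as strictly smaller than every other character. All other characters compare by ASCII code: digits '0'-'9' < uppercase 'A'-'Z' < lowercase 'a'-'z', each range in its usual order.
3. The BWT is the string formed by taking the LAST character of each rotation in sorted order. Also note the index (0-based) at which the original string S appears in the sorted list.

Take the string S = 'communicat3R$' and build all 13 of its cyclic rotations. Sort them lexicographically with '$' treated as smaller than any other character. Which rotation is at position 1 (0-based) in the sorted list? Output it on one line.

All 13 rotations (rotation i = S[i:]+S[:i]):
  rot[0] = communicat3R$
  rot[1] = ommunicat3R$c
  rot[2] = mmunicat3R$co
  rot[3] = municat3R$com
  rot[4] = unicat3R$comm
  rot[5] = nicat3R$commu
  rot[6] = icat3R$commun
  rot[7] = cat3R$communi
  rot[8] = at3R$communic
  rot[9] = t3R$communica
  rot[10] = 3R$communicat
  rot[11] = R$communicat3
  rot[12] = $communicat3R
Sorted (with $ < everything):
  sorted[0] = $communicat3R
  sorted[1] = 3R$communicat
  sorted[2] = R$communicat3
  sorted[3] = at3R$communic
  sorted[4] = cat3R$communi
  sorted[5] = communicat3R$
  sorted[6] = icat3R$commun
  sorted[7] = mmunicat3R$co
  sorted[8] = municat3R$com
  sorted[9] = nicat3R$commu
  sorted[10] = ommunicat3R$c
  sorted[11] = t3R$communica
  sorted[12] = unicat3R$comm
sorted[1] = 3R$communicat

Answer: 3R$communicat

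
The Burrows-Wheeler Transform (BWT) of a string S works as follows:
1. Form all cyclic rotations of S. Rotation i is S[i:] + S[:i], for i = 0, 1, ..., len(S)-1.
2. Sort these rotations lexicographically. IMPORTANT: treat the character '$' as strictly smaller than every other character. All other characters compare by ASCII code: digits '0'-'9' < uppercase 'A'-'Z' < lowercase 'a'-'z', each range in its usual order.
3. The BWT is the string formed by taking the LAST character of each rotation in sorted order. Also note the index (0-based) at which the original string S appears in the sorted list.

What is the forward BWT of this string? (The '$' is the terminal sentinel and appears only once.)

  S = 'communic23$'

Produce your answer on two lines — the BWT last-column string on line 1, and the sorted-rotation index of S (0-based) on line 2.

Answer: 3c2i$nomucm
4

Derivation:
All 11 rotations (rotation i = S[i:]+S[:i]):
  rot[0] = communic23$
  rot[1] = ommunic23$c
  rot[2] = mmunic23$co
  rot[3] = munic23$com
  rot[4] = unic23$comm
  rot[5] = nic23$commu
  rot[6] = ic23$commun
  rot[7] = c23$communi
  rot[8] = 23$communic
  rot[9] = 3$communic2
  rot[10] = $communic23
Sorted (with $ < everything):
  sorted[0] = $communic23  (last char: '3')
  sorted[1] = 23$communic  (last char: 'c')
  sorted[2] = 3$communic2  (last char: '2')
  sorted[3] = c23$communi  (last char: 'i')
  sorted[4] = communic23$  (last char: '$')
  sorted[5] = ic23$commun  (last char: 'n')
  sorted[6] = mmunic23$co  (last char: 'o')
  sorted[7] = munic23$com  (last char: 'm')
  sorted[8] = nic23$commu  (last char: 'u')
  sorted[9] = ommunic23$c  (last char: 'c')
  sorted[10] = unic23$comm  (last char: 'm')
Last column: 3c2i$nomucm
Original string S is at sorted index 4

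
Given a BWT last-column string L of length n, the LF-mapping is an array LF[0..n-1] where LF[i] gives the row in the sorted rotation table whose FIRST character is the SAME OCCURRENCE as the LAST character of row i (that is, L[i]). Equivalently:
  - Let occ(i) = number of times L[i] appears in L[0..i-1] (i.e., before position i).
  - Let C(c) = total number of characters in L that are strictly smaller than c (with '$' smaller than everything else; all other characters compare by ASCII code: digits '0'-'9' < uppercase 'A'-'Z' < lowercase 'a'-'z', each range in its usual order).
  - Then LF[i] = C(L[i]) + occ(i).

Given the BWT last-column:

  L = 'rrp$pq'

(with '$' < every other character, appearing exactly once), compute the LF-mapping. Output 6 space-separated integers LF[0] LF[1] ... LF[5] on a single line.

Char counts: '$':1, 'p':2, 'q':1, 'r':2
C (first-col start): C('$')=0, C('p')=1, C('q')=3, C('r')=4
L[0]='r': occ=0, LF[0]=C('r')+0=4+0=4
L[1]='r': occ=1, LF[1]=C('r')+1=4+1=5
L[2]='p': occ=0, LF[2]=C('p')+0=1+0=1
L[3]='$': occ=0, LF[3]=C('$')+0=0+0=0
L[4]='p': occ=1, LF[4]=C('p')+1=1+1=2
L[5]='q': occ=0, LF[5]=C('q')+0=3+0=3

Answer: 4 5 1 0 2 3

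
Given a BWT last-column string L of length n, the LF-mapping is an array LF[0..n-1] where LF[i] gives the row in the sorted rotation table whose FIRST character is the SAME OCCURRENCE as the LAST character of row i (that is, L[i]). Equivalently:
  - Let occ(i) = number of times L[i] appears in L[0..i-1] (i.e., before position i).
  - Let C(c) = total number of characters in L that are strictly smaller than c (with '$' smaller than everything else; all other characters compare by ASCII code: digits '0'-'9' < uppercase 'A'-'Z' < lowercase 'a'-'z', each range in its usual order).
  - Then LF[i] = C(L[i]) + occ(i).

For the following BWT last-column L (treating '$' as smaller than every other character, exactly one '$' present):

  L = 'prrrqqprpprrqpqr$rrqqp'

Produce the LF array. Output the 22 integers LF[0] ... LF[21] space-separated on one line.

Answer: 1 13 14 15 7 8 2 16 3 4 17 18 9 5 10 19 0 20 21 11 12 6

Derivation:
Char counts: '$':1, 'p':6, 'q':6, 'r':9
C (first-col start): C('$')=0, C('p')=1, C('q')=7, C('r')=13
L[0]='p': occ=0, LF[0]=C('p')+0=1+0=1
L[1]='r': occ=0, LF[1]=C('r')+0=13+0=13
L[2]='r': occ=1, LF[2]=C('r')+1=13+1=14
L[3]='r': occ=2, LF[3]=C('r')+2=13+2=15
L[4]='q': occ=0, LF[4]=C('q')+0=7+0=7
L[5]='q': occ=1, LF[5]=C('q')+1=7+1=8
L[6]='p': occ=1, LF[6]=C('p')+1=1+1=2
L[7]='r': occ=3, LF[7]=C('r')+3=13+3=16
L[8]='p': occ=2, LF[8]=C('p')+2=1+2=3
L[9]='p': occ=3, LF[9]=C('p')+3=1+3=4
L[10]='r': occ=4, LF[10]=C('r')+4=13+4=17
L[11]='r': occ=5, LF[11]=C('r')+5=13+5=18
L[12]='q': occ=2, LF[12]=C('q')+2=7+2=9
L[13]='p': occ=4, LF[13]=C('p')+4=1+4=5
L[14]='q': occ=3, LF[14]=C('q')+3=7+3=10
L[15]='r': occ=6, LF[15]=C('r')+6=13+6=19
L[16]='$': occ=0, LF[16]=C('$')+0=0+0=0
L[17]='r': occ=7, LF[17]=C('r')+7=13+7=20
L[18]='r': occ=8, LF[18]=C('r')+8=13+8=21
L[19]='q': occ=4, LF[19]=C('q')+4=7+4=11
L[20]='q': occ=5, LF[20]=C('q')+5=7+5=12
L[21]='p': occ=5, LF[21]=C('p')+5=1+5=6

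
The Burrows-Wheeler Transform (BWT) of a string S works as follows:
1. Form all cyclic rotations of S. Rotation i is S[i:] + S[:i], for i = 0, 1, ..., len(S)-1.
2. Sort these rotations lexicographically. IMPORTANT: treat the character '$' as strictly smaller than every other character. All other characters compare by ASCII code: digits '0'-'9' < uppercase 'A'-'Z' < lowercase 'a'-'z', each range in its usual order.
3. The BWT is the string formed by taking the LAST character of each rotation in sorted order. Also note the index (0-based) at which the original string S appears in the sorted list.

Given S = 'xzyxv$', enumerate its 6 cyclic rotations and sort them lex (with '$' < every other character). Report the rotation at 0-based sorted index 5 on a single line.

All 6 rotations (rotation i = S[i:]+S[:i]):
  rot[0] = xzyxv$
  rot[1] = zyxv$x
  rot[2] = yxv$xz
  rot[3] = xv$xzy
  rot[4] = v$xzyx
  rot[5] = $xzyxv
Sorted (with $ < everything):
  sorted[0] = $xzyxv
  sorted[1] = v$xzyx
  sorted[2] = xv$xzy
  sorted[3] = xzyxv$
  sorted[4] = yxv$xz
  sorted[5] = zyxv$x
sorted[5] = zyxv$x

Answer: zyxv$x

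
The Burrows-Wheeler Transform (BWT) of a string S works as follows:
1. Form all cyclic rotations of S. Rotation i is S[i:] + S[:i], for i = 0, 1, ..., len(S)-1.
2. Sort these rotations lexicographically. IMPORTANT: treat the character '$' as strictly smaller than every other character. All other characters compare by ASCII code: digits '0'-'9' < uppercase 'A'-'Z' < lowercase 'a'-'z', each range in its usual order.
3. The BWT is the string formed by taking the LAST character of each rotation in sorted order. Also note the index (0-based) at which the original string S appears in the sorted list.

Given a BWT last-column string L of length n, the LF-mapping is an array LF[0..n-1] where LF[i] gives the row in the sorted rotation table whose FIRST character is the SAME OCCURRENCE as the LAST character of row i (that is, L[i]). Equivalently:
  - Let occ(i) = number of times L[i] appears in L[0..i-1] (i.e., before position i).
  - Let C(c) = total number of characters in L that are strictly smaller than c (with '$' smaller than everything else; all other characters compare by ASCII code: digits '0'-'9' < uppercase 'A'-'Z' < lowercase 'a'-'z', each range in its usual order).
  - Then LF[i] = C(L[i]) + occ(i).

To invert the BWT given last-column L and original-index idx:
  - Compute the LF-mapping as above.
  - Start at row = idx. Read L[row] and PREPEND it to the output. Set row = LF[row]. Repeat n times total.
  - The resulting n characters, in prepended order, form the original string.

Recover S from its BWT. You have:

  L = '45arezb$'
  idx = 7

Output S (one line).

Answer: zebra54$

Derivation:
LF mapping: 1 2 3 6 5 7 4 0
Walk LF starting at row 7, prepending L[row]:
  step 1: row=7, L[7]='$', prepend. Next row=LF[7]=0
  step 2: row=0, L[0]='4', prepend. Next row=LF[0]=1
  step 3: row=1, L[1]='5', prepend. Next row=LF[1]=2
  step 4: row=2, L[2]='a', prepend. Next row=LF[2]=3
  step 5: row=3, L[3]='r', prepend. Next row=LF[3]=6
  step 6: row=6, L[6]='b', prepend. Next row=LF[6]=4
  step 7: row=4, L[4]='e', prepend. Next row=LF[4]=5
  step 8: row=5, L[5]='z', prepend. Next row=LF[5]=7
Reversed output: zebra54$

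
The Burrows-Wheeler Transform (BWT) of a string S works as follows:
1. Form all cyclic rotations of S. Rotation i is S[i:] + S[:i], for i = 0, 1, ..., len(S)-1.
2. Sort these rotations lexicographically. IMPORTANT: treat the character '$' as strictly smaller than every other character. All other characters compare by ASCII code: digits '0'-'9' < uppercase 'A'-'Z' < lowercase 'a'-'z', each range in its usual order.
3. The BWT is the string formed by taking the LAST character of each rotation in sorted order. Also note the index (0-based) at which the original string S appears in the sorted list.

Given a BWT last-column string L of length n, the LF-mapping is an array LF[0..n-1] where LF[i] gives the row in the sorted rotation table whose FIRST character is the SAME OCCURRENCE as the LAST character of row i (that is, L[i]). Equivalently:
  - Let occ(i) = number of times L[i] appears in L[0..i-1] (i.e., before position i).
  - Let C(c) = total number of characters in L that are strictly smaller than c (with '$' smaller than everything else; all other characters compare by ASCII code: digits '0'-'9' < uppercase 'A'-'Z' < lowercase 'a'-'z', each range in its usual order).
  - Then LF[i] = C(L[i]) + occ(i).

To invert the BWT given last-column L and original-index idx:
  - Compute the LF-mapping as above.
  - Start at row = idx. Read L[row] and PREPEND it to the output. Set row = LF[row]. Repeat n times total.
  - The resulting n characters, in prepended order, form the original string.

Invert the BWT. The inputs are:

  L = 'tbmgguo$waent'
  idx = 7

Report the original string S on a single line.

Answer: nuggetwombat$

Derivation:
LF mapping: 9 2 6 4 5 11 8 0 12 1 3 7 10
Walk LF starting at row 7, prepending L[row]:
  step 1: row=7, L[7]='$', prepend. Next row=LF[7]=0
  step 2: row=0, L[0]='t', prepend. Next row=LF[0]=9
  step 3: row=9, L[9]='a', prepend. Next row=LF[9]=1
  step 4: row=1, L[1]='b', prepend. Next row=LF[1]=2
  step 5: row=2, L[2]='m', prepend. Next row=LF[2]=6
  step 6: row=6, L[6]='o', prepend. Next row=LF[6]=8
  step 7: row=8, L[8]='w', prepend. Next row=LF[8]=12
  step 8: row=12, L[12]='t', prepend. Next row=LF[12]=10
  step 9: row=10, L[10]='e', prepend. Next row=LF[10]=3
  step 10: row=3, L[3]='g', prepend. Next row=LF[3]=4
  step 11: row=4, L[4]='g', prepend. Next row=LF[4]=5
  step 12: row=5, L[5]='u', prepend. Next row=LF[5]=11
  step 13: row=11, L[11]='n', prepend. Next row=LF[11]=7
Reversed output: nuggetwombat$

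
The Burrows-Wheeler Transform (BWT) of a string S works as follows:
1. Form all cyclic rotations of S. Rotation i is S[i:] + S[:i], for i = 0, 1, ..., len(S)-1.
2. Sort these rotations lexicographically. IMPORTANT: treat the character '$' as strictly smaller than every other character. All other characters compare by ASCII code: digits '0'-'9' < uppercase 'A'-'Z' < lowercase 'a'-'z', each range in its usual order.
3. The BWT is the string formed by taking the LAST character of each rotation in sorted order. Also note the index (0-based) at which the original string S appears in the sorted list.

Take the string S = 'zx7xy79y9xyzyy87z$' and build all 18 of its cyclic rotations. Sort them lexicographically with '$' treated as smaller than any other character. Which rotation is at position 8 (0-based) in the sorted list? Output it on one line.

All 18 rotations (rotation i = S[i:]+S[:i]):
  rot[0] = zx7xy79y9xyzyy87z$
  rot[1] = x7xy79y9xyzyy87z$z
  rot[2] = 7xy79y9xyzyy87z$zx
  rot[3] = xy79y9xyzyy87z$zx7
  rot[4] = y79y9xyzyy87z$zx7x
  rot[5] = 79y9xyzyy87z$zx7xy
  rot[6] = 9y9xyzyy87z$zx7xy7
  rot[7] = y9xyzyy87z$zx7xy79
  rot[8] = 9xyzyy87z$zx7xy79y
  rot[9] = xyzyy87z$zx7xy79y9
  rot[10] = yzyy87z$zx7xy79y9x
  rot[11] = zyy87z$zx7xy79y9xy
  rot[12] = yy87z$zx7xy79y9xyz
  rot[13] = y87z$zx7xy79y9xyzy
  rot[14] = 87z$zx7xy79y9xyzyy
  rot[15] = 7z$zx7xy79y9xyzyy8
  rot[16] = z$zx7xy79y9xyzyy87
  rot[17] = $zx7xy79y9xyzyy87z
Sorted (with $ < everything):
  sorted[0] = $zx7xy79y9xyzyy87z
  sorted[1] = 79y9xyzyy87z$zx7xy
  sorted[2] = 7xy79y9xyzyy87z$zx
  sorted[3] = 7z$zx7xy79y9xyzyy8
  sorted[4] = 87z$zx7xy79y9xyzyy
  sorted[5] = 9xyzyy87z$zx7xy79y
  sorted[6] = 9y9xyzyy87z$zx7xy7
  sorted[7] = x7xy79y9xyzyy87z$z
  sorted[8] = xy79y9xyzyy87z$zx7
  sorted[9] = xyzyy87z$zx7xy79y9
  sorted[10] = y79y9xyzyy87z$zx7x
  sorted[11] = y87z$zx7xy79y9xyzy
  sorted[12] = y9xyzyy87z$zx7xy79
  sorted[13] = yy87z$zx7xy79y9xyz
  sorted[14] = yzyy87z$zx7xy79y9x
  sorted[15] = z$zx7xy79y9xyzyy87
  sorted[16] = zx7xy79y9xyzyy87z$
  sorted[17] = zyy87z$zx7xy79y9xy
sorted[8] = xy79y9xyzyy87z$zx7

Answer: xy79y9xyzyy87z$zx7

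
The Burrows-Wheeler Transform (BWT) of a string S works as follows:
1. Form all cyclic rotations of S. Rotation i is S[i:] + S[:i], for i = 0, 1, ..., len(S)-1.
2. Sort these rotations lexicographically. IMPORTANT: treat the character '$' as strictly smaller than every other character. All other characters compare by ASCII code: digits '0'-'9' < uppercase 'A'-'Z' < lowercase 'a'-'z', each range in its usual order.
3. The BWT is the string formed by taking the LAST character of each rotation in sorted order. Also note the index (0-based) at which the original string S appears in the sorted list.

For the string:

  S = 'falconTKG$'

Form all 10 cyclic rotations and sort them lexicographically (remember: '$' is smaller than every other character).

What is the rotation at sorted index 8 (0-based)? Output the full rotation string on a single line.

Answer: nTKG$falco

Derivation:
All 10 rotations (rotation i = S[i:]+S[:i]):
  rot[0] = falconTKG$
  rot[1] = alconTKG$f
  rot[2] = lconTKG$fa
  rot[3] = conTKG$fal
  rot[4] = onTKG$falc
  rot[5] = nTKG$falco
  rot[6] = TKG$falcon
  rot[7] = KG$falconT
  rot[8] = G$falconTK
  rot[9] = $falconTKG
Sorted (with $ < everything):
  sorted[0] = $falconTKG
  sorted[1] = G$falconTK
  sorted[2] = KG$falconT
  sorted[3] = TKG$falcon
  sorted[4] = alconTKG$f
  sorted[5] = conTKG$fal
  sorted[6] = falconTKG$
  sorted[7] = lconTKG$fa
  sorted[8] = nTKG$falco
  sorted[9] = onTKG$falc
sorted[8] = nTKG$falco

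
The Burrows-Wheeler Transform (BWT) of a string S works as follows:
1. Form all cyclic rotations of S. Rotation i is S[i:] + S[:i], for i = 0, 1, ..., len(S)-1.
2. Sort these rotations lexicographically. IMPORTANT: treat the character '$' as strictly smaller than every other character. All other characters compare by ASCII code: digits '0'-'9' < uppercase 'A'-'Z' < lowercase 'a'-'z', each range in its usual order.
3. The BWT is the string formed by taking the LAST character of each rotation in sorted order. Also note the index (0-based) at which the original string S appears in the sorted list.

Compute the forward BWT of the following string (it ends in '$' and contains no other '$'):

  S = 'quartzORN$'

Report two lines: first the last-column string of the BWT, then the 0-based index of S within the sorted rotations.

All 10 rotations (rotation i = S[i:]+S[:i]):
  rot[0] = quartzORN$
  rot[1] = uartzORN$q
  rot[2] = artzORN$qu
  rot[3] = rtzORN$qua
  rot[4] = tzORN$quar
  rot[5] = zORN$quart
  rot[6] = ORN$quartz
  rot[7] = RN$quartzO
  rot[8] = N$quartzOR
  rot[9] = $quartzORN
Sorted (with $ < everything):
  sorted[0] = $quartzORN  (last char: 'N')
  sorted[1] = N$quartzOR  (last char: 'R')
  sorted[2] = ORN$quartz  (last char: 'z')
  sorted[3] = RN$quartzO  (last char: 'O')
  sorted[4] = artzORN$qu  (last char: 'u')
  sorted[5] = quartzORN$  (last char: '$')
  sorted[6] = rtzORN$qua  (last char: 'a')
  sorted[7] = tzORN$quar  (last char: 'r')
  sorted[8] = uartzORN$q  (last char: 'q')
  sorted[9] = zORN$quart  (last char: 't')
Last column: NRzOu$arqt
Original string S is at sorted index 5

Answer: NRzOu$arqt
5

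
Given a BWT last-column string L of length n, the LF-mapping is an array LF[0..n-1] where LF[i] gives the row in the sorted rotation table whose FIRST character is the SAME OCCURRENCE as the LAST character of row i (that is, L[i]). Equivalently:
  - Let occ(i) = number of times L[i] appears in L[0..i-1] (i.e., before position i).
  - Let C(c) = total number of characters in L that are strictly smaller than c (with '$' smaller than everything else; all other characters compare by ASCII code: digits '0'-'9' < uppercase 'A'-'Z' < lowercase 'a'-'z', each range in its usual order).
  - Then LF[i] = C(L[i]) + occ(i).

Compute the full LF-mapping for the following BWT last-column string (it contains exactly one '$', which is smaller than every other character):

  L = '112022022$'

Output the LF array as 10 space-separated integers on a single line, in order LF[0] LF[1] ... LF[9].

Char counts: '$':1, '0':2, '1':2, '2':5
C (first-col start): C('$')=0, C('0')=1, C('1')=3, C('2')=5
L[0]='1': occ=0, LF[0]=C('1')+0=3+0=3
L[1]='1': occ=1, LF[1]=C('1')+1=3+1=4
L[2]='2': occ=0, LF[2]=C('2')+0=5+0=5
L[3]='0': occ=0, LF[3]=C('0')+0=1+0=1
L[4]='2': occ=1, LF[4]=C('2')+1=5+1=6
L[5]='2': occ=2, LF[5]=C('2')+2=5+2=7
L[6]='0': occ=1, LF[6]=C('0')+1=1+1=2
L[7]='2': occ=3, LF[7]=C('2')+3=5+3=8
L[8]='2': occ=4, LF[8]=C('2')+4=5+4=9
L[9]='$': occ=0, LF[9]=C('$')+0=0+0=0

Answer: 3 4 5 1 6 7 2 8 9 0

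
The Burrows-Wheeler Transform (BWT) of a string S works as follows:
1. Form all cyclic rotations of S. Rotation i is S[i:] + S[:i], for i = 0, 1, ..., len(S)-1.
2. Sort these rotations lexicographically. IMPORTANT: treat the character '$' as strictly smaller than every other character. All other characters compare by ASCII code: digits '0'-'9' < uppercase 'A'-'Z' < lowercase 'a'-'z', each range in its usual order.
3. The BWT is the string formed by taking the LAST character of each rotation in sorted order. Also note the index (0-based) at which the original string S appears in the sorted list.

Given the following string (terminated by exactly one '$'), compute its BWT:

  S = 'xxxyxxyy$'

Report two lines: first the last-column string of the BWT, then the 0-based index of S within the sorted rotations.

Answer: y$xyxxyxx
1

Derivation:
All 9 rotations (rotation i = S[i:]+S[:i]):
  rot[0] = xxxyxxyy$
  rot[1] = xxyxxyy$x
  rot[2] = xyxxyy$xx
  rot[3] = yxxyy$xxx
  rot[4] = xxyy$xxxy
  rot[5] = xyy$xxxyx
  rot[6] = yy$xxxyxx
  rot[7] = y$xxxyxxy
  rot[8] = $xxxyxxyy
Sorted (with $ < everything):
  sorted[0] = $xxxyxxyy  (last char: 'y')
  sorted[1] = xxxyxxyy$  (last char: '$')
  sorted[2] = xxyxxyy$x  (last char: 'x')
  sorted[3] = xxyy$xxxy  (last char: 'y')
  sorted[4] = xyxxyy$xx  (last char: 'x')
  sorted[5] = xyy$xxxyx  (last char: 'x')
  sorted[6] = y$xxxyxxy  (last char: 'y')
  sorted[7] = yxxyy$xxx  (last char: 'x')
  sorted[8] = yy$xxxyxx  (last char: 'x')
Last column: y$xyxxyxx
Original string S is at sorted index 1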